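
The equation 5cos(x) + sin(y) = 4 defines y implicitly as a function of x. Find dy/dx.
Apply d/dx to both sides, remembering that y depends on x. Each occurrence of y therefore brings in a y' = dy/dx via the chain rule.

With F(x, y) equal to the left-hand side minus the right, differentiate F term by term:
  d/dx[sin(y)] = y'·cos(y)
  d/dx[5cos(x)] = -5sin(x)
  d/dx[-4] = 0
Adding these up, d/dx[F] = 0 becomes
  (-5sin(x)) + (cos(y))·y' = 0,
so isolating y',
  dy/dx = -(-5sin(x))/(cos(y)) = 5sin(x)/cos(y)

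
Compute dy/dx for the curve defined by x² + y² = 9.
Differentiate both sides with respect to x, treating y as y(x). By the chain rule, any term containing y contributes a factor of y' = dy/dx when we differentiate it.

Move every term to one side and write the relation as F(x, y) = 0. Term by term,
  d/dx[x^2] = 2x
  d/dx[y^2] = 2y·y'
  d/dx[-9] = 0

The pieces without y' make up ∂F/∂x and the coefficient of y' is ∂F/∂y:
  ∂F/∂x = 2x,
  ∂F/∂y = 2y.

Since d/dx[F] = ∂F/∂x + (∂F/∂y)·y' = 0, solve for y':
  (∂F/∂y)·y' = -∂F/∂x
  dy/dx = -(∂F/∂x)/(∂F/∂y) = -(2x)/(2y) = -x/y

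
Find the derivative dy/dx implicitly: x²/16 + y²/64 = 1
Differentiate the relation implicitly: treat y = y(x) and apply the chain rule, so every y-derivative picks up a y' = dy/dx factor.

With everything moved to the left-hand side, differentiate term by term:
  d/dx[x^2/16] = x/8
  d/dx[y^2/64] = y·y'/32
  d/dx[-1] = 0

Separating the contributions that come from x directly and those that come through y:
  without y':      x/8
  multiplying y':  y/32

so (x/8) + (y/32)·y' = 0, and therefore
  dy/dx = -(x/8)/(y/32) = -4x/y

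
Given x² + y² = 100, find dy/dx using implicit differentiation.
Take d/dx of both sides. Since y is implicitly a function of x, the chain rule attaches a y' = dy/dx factor whenever we differentiate through y.

Set F(x, y) = (left side) − (right side), so the curve is F = 0. Differentiating each term of F:
  d/dx[x^2] = 2x
  d/dx[y^2] = 2y·y'
  d/dx[-100] = 0

Collecting, the y'-free part is the partial derivative in x and the y' coefficient is the partial derivative in y:
  ∂F/∂x = 2x
  ∂F/∂y = 2y

so d/dx[F(x, y(x))] = ∂F/∂x + (∂F/∂y)·y' = 0. Rearranging,
  dy/dx = -(∂F/∂x)/(∂F/∂y) = -(2x)/(2y) = -x/y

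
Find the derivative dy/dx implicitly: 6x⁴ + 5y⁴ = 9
Differentiate the relation implicitly: treat y = y(x) and apply the chain rule, so every y-derivative picks up a y' = dy/dx factor.

With everything moved to the left-hand side, differentiate term by term:
  d/dx[6x^4] = 24x^3
  d/dx[5y^4] = 20y^3·y'
  d/dx[-9] = 0

Separating the contributions that come from x directly and those that come through y:
  without y':      24x^3
  multiplying y':  20y^3

so (24x^3) + (20y^3)·y' = 0, and therefore
  dy/dx = -(24x^3)/(20y^3) = -6x^3/(5y^3)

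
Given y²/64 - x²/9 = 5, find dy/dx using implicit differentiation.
Differentiate the relation implicitly: treat y = y(x) and apply the chain rule, so every y-derivative picks up a y' = dy/dx factor.

With everything moved to the left-hand side, differentiate term by term:
  d/dx[-x^2/9] = -2x/9
  d/dx[y^2/64] = y·y'/32
  d/dx[-5] = 0

Separating the contributions that come from x directly and those that come through y:
  without y':      -2x/9
  multiplying y':  y/32

so (-2x/9) + (y/32)·y' = 0, and therefore
  dy/dx = -(-2x/9)/(y/32) = 64x/(9y)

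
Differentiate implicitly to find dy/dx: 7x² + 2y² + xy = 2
Take d/dx of both sides. Since y is implicitly a function of x, the chain rule attaches a y' = dy/dx factor whenever we differentiate through y.

Set F(x, y) = (left side) − (right side), so the curve is F = 0. Differentiating each term of F:
  d/dx[7x^2] = 14x
  d/dx[xy] = x·y' + y
  d/dx[2y^2] = 4y·y'
  d/dx[-2] = 0

Collecting, the y'-free part is the partial derivative in x and the y' coefficient is the partial derivative in y:
  ∂F/∂x = 14x + y
  ∂F/∂y = x + 4y

so d/dx[F(x, y(x))] = ∂F/∂x + (∂F/∂y)·y' = 0. Rearranging,
  dy/dx = -(∂F/∂x)/(∂F/∂y) = -(14x + y)/(x + 4y) = (-14x - y)/(x + 4y)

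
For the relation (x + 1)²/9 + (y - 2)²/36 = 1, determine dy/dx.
Differentiate both sides with respect to x, treating y as y(x). By the chain rule, any term containing y contributes a factor of y' = dy/dx when we differentiate it.

Move every term to one side and write the relation as F(x, y) = 0. Term by term,
  d/dx[(x + 1)^2/9] = 2x/9 + 2/9
  d/dx[(y - 2)^2/36] = y'(y - 2)/18
  d/dx[-1] = 0

The pieces without y' make up ∂F/∂x and the coefficient of y' is ∂F/∂y:
  ∂F/∂x = 2x/9 + 2/9,
  ∂F/∂y = y/18 - 1/9.

Since d/dx[F] = ∂F/∂x + (∂F/∂y)·y' = 0, solve for y':
  (∂F/∂y)·y' = -∂F/∂x
  dy/dx = -(∂F/∂x)/(∂F/∂y) = -(2x/9 + 2/9)/(y/18 - 1/9)
        = -(2(x + 1)/9)/((y - 2)/18) = 4(-x - 1)/(y - 2)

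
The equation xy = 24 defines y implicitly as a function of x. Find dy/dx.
Take d/dx of both sides. Since y is implicitly a function of x, the chain rule attaches a y' = dy/dx factor whenever we differentiate through y.

Set F(x, y) = (left side) − (right side), so the curve is F = 0. Differentiating each term of F:
  d/dx[xy] = x·y' + y
  d/dx[-24] = 0

Collecting, the y'-free part is the partial derivative in x and the y' coefficient is the partial derivative in y:
  ∂F/∂x = y
  ∂F/∂y = x

so d/dx[F(x, y(x))] = ∂F/∂x + (∂F/∂y)·y' = 0. Rearranging,
  dy/dx = -(∂F/∂x)/(∂F/∂y) = -(y)/(x) = -y/x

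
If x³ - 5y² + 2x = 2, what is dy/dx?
Apply d/dx to both sides, remembering that y depends on x. Each occurrence of y therefore brings in a y' = dy/dx via the chain rule.

With F(x, y) equal to the left-hand side minus the right, differentiate F term by term:
  d/dx[x^3] = 3x^2
  d/dx[2x] = 2
  d/dx[-5y^2] = -10y·y'
  d/dx[-2] = 0
Adding these up, d/dx[F] = 0 becomes
  (3x^2 + 2) + (-10y)·y' = 0,
so isolating y',
  dy/dx = -(3x^2 + 2)/(-10y) = (3x^2 + 2)/(10y)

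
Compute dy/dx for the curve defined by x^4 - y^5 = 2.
Apply d/dx to both sides, remembering that y depends on x. Each occurrence of y therefore brings in a y' = dy/dx via the chain rule.

With F(x, y) equal to the left-hand side minus the right, differentiate F term by term:
  d/dx[x^4] = 4x^3
  d/dx[-y^5] = -5y^4·y'
  d/dx[-2] = 0
Adding these up, d/dx[F] = 0 becomes
  (4x^3) + (-5y^4)·y' = 0,
so isolating y',
  dy/dx = -(4x^3)/(-5y^4) = 4x^3/(5y^4)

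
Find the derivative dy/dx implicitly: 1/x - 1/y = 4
Differentiate the relation implicitly: treat y = y(x) and apply the chain rule, so every y-derivative picks up a y' = dy/dx factor.

With everything moved to the left-hand side, differentiate term by term:
  d/dx[-1/y] = y'/y^2
  d/dx[1/x] = -1/x^2
  d/dx[-4] = 0

Separating the contributions that come from x directly and those that come through y:
  without y':      -1/x^2
  multiplying y':  y^(-2)

so (-1/x^2) + (y^(-2))·y' = 0, and therefore
  dy/dx = -(-1/x^2)/(y^(-2)) = y^2/x^2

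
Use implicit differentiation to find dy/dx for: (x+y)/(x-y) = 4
Take d/dx of both sides. Since y is implicitly a function of x, the chain rule attaches a y' = dy/dx factor whenever we differentiate through y.

Set F(x, y) = (left side) − (right side), so the curve is F = 0. Differentiating each term of F:
  d/dx[(x + y)/(x - y)] = (y' + 1)/(x - y) + (x + y)(y' - 1)/(x - y)^2
  d/dx[-4] = 0

Collecting, the y'-free part is the partial derivative in x and the y' coefficient is the partial derivative in y:
  ∂F/∂x = 1/(x - y) - (x + y)/(x - y)^2
  ∂F/∂y = 1/(x - y) + (x + y)/(x - y)^2

so d/dx[F(x, y(x))] = ∂F/∂x + (∂F/∂y)·y' = 0. Rearranging,
  dy/dx = -(∂F/∂x)/(∂F/∂y) = -(1/(x - y) - (x + y)/(x - y)^2)/(1/(x - y) + (x + y)/(x - y)^2)
        = -(-2y/(x - y)^2)/(2x/(x - y)^2) = y/x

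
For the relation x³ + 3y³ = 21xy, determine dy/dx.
Take d/dx of both sides. Since y is implicitly a function of x, the chain rule attaches a y' = dy/dx factor whenever we differentiate through y.

Set F(x, y) = (left side) − (right side), so the curve is F = 0. Differentiating each term of F:
  d/dx[x^3] = 3x^2
  d/dx[-21xy] = -21x·y' - 21y
  d/dx[3y^3] = 9y^2·y'

Collecting, the y'-free part is the partial derivative in x and the y' coefficient is the partial derivative in y:
  ∂F/∂x = 3x^2 - 21y
  ∂F/∂y = -21x + 9y^2

so d/dx[F(x, y(x))] = ∂F/∂x + (∂F/∂y)·y' = 0. Rearranging,
  dy/dx = -(∂F/∂x)/(∂F/∂y) = -(3x^2 - 21y)/(-21x + 9y^2) = (x^2 - 7y)/(7x - 3y^2)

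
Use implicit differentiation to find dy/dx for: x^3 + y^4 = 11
Apply d/dx to both sides, remembering that y depends on x. Each occurrence of y therefore brings in a y' = dy/dx via the chain rule.

With F(x, y) equal to the left-hand side minus the right, differentiate F term by term:
  d/dx[x^3] = 3x^2
  d/dx[y^4] = 4y^3·y'
  d/dx[-11] = 0
Adding these up, d/dx[F] = 0 becomes
  (3x^2) + (4y^3)·y' = 0,
so isolating y',
  dy/dx = -(3x^2)/(4y^3) = -3x^2/(4y^3)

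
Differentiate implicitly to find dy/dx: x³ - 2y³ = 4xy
Differentiate the relation implicitly: treat y = y(x) and apply the chain rule, so every y-derivative picks up a y' = dy/dx factor.

With everything moved to the left-hand side, differentiate term by term:
  d/dx[x^3] = 3x^2
  d/dx[-4xy] = -4x·y' - 4y
  d/dx[-2y^3] = -6y^2·y'

Separating the contributions that come from x directly and those that come through y:
  without y':      3x^2 - 4y
  multiplying y':  -4x - 6y^2

so (3x^2 - 4y) + (-4x - 6y^2)·y' = 0, and therefore
  dy/dx = -(3x^2 - 4y)/(-4x - 6y^2) = (3x^2 - 4y)/(2(2x + 3y^2))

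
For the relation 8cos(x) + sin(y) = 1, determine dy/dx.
Differentiate both sides with respect to x, treating y as y(x). By the chain rule, any term containing y contributes a factor of y' = dy/dx when we differentiate it.

Move every term to one side and write the relation as F(x, y) = 0. Term by term,
  d/dx[sin(y)] = y'·cos(y)
  d/dx[8cos(x)] = -8sin(x)
  d/dx[-1] = 0

The pieces without y' make up ∂F/∂x and the coefficient of y' is ∂F/∂y:
  ∂F/∂x = -8sin(x),
  ∂F/∂y = cos(y).

Since d/dx[F] = ∂F/∂x + (∂F/∂y)·y' = 0, solve for y':
  (∂F/∂y)·y' = -∂F/∂x
  dy/dx = -(∂F/∂x)/(∂F/∂y) = -(-8sin(x))/(cos(y)) = 8sin(x)/cos(y)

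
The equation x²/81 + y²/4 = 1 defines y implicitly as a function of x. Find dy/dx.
Take d/dx of both sides. Since y is implicitly a function of x, the chain rule attaches a y' = dy/dx factor whenever we differentiate through y.

Set F(x, y) = (left side) − (right side), so the curve is F = 0. Differentiating each term of F:
  d/dx[x^2/81] = 2x/81
  d/dx[y^2/4] = y·y'/2
  d/dx[-1] = 0

Collecting, the y'-free part is the partial derivative in x and the y' coefficient is the partial derivative in y:
  ∂F/∂x = 2x/81
  ∂F/∂y = y/2

so d/dx[F(x, y(x))] = ∂F/∂x + (∂F/∂y)·y' = 0. Rearranging,
  dy/dx = -(∂F/∂x)/(∂F/∂y) = -(2x/81)/(y/2) = -4x/(81y)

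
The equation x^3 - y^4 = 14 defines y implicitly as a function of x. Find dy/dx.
Take d/dx of both sides. Since y is implicitly a function of x, the chain rule attaches a y' = dy/dx factor whenever we differentiate through y.

Set F(x, y) = (left side) − (right side), so the curve is F = 0. Differentiating each term of F:
  d/dx[x^3] = 3x^2
  d/dx[-y^4] = -4y^3·y'
  d/dx[-14] = 0

Collecting, the y'-free part is the partial derivative in x and the y' coefficient is the partial derivative in y:
  ∂F/∂x = 3x^2
  ∂F/∂y = -4y^3

so d/dx[F(x, y(x))] = ∂F/∂x + (∂F/∂y)·y' = 0. Rearranging,
  dy/dx = -(∂F/∂x)/(∂F/∂y) = -(3x^2)/(-4y^3) = 3x^2/(4y^3)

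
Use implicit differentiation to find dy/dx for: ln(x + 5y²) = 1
Differentiate the relation implicitly: treat y = y(x) and apply the chain rule, so every y-derivative picks up a y' = dy/dx factor.

With everything moved to the left-hand side, differentiate term by term:
  d/dx[ln(x + 5y^2)] = (10y·y' + 1)/(x + 5y^2)
  d/dx[-1] = 0

Separating the contributions that come from x directly and those that come through y:
  without y':      1/(x + 5y^2)
  multiplying y':  10y/(x + 5y^2)

so (1/(x + 5y^2)) + (10y/(x + 5y^2))·y' = 0, and therefore
  dy/dx = -(1/(x + 5y^2))/(10y/(x + 5y^2)) = -1/(10y)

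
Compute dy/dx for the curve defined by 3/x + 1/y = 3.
Apply d/dx to both sides, remembering that y depends on x. Each occurrence of y therefore brings in a y' = dy/dx via the chain rule.

With F(x, y) equal to the left-hand side minus the right, differentiate F term by term:
  d/dx[1/y] = -y'/y^2
  d/dx[3/x] = -3/x^2
  d/dx[-3] = 0
Adding these up, d/dx[F] = 0 becomes
  (-3/x^2) + (-1/y^2)·y' = 0,
so isolating y',
  dy/dx = -(-3/x^2)/(-1/y^2) = -3y^2/x^2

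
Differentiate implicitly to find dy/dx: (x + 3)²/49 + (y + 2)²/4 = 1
Differentiate the relation implicitly: treat y = y(x) and apply the chain rule, so every y-derivative picks up a y' = dy/dx factor.

With everything moved to the left-hand side, differentiate term by term:
  d/dx[(x + 3)^2/49] = 2x/49 + 6/49
  d/dx[(y + 2)^2/4] = y'(y + 2)/2
  d/dx[-1] = 0

Separating the contributions that come from x directly and those that come through y:
  without y':      2x/49 + 6/49
  multiplying y':  y/2 + 1

so (2x/49 + 6/49) + (y/2 + 1)·y' = 0, and therefore
  dy/dx = -(2x/49 + 6/49)/(y/2 + 1)
        = -(2(x + 3)/49)/((y + 2)/2) = 4(-x - 3)/(49(y + 2))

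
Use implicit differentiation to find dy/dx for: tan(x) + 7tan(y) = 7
Take d/dx of both sides. Since y is implicitly a function of x, the chain rule attaches a y' = dy/dx factor whenever we differentiate through y.

Set F(x, y) = (left side) − (right side), so the curve is F = 0. Differentiating each term of F:
  d/dx[tan(x)] = tan(x)^2 + 1
  d/dx[7tan(y)] = 7·y'(tan(y)^2 + 1)
  d/dx[-7] = 0

Collecting, the y'-free part is the partial derivative in x and the y' coefficient is the partial derivative in y:
  ∂F/∂x = tan(x)^2 + 1
  ∂F/∂y = 7tan(y)^2 + 7

so d/dx[F(x, y(x))] = ∂F/∂x + (∂F/∂y)·y' = 0. Rearranging,
  dy/dx = -(∂F/∂x)/(∂F/∂y) = -(tan(x)^2 + 1)/(7tan(y)^2 + 7) = -cos(y)^2/(7cos(x)^2)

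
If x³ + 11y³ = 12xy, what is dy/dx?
Apply d/dx to both sides, remembering that y depends on x. Each occurrence of y therefore brings in a y' = dy/dx via the chain rule.

With F(x, y) equal to the left-hand side minus the right, differentiate F term by term:
  d/dx[x^3] = 3x^2
  d/dx[-12xy] = -12x·y' - 12y
  d/dx[11y^3] = 33y^2·y'
Adding these up, d/dx[F] = 0 becomes
  (3x^2 - 12y) + (-12x + 33y^2)·y' = 0,
so isolating y',
  dy/dx = -(3x^2 - 12y)/(-12x + 33y^2) = (x^2 - 4y)/(4x - 11y^2)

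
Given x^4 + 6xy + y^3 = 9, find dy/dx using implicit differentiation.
Differentiate both sides with respect to x, treating y as y(x). By the chain rule, any term containing y contributes a factor of y' = dy/dx when we differentiate it.

Move every term to one side and write the relation as F(x, y) = 0. Term by term,
  d/dx[x^4] = 4x^3
  d/dx[6xy] = 6x·y' + 6y
  d/dx[y^3] = 3y^2·y'
  d/dx[-9] = 0

The pieces without y' make up ∂F/∂x and the coefficient of y' is ∂F/∂y:
  ∂F/∂x = 4x^3 + 6y,
  ∂F/∂y = 6x + 3y^2.

Since d/dx[F] = ∂F/∂x + (∂F/∂y)·y' = 0, solve for y':
  (∂F/∂y)·y' = -∂F/∂x
  dy/dx = -(∂F/∂x)/(∂F/∂y) = -(4x^3 + 6y)/(6x + 3y^2) = 2(-2x^3 - 3y)/(3(2x + y^2))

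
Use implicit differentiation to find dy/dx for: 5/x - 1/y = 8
Take d/dx of both sides. Since y is implicitly a function of x, the chain rule attaches a y' = dy/dx factor whenever we differentiate through y.

Set F(x, y) = (left side) − (right side), so the curve is F = 0. Differentiating each term of F:
  d/dx[-1/y] = y'/y^2
  d/dx[5/x] = -5/x^2
  d/dx[-8] = 0

Collecting, the y'-free part is the partial derivative in x and the y' coefficient is the partial derivative in y:
  ∂F/∂x = -5/x^2
  ∂F/∂y = y^(-2)

so d/dx[F(x, y(x))] = ∂F/∂x + (∂F/∂y)·y' = 0. Rearranging,
  dy/dx = -(∂F/∂x)/(∂F/∂y) = -(-5/x^2)/(y^(-2)) = 5y^2/x^2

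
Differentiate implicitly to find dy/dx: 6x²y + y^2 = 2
Differentiate both sides with respect to x, treating y as y(x). By the chain rule, any term containing y contributes a factor of y' = dy/dx when we differentiate it.

Move every term to one side and write the relation as F(x, y) = 0. Term by term,
  d/dx[6x^2y] = 6x^2·y' + 12xy
  d/dx[y^2] = 2y·y'
  d/dx[-2] = 0

The pieces without y' make up ∂F/∂x and the coefficient of y' is ∂F/∂y:
  ∂F/∂x = 12xy,
  ∂F/∂y = 6x^2 + 2y.

Since d/dx[F] = ∂F/∂x + (∂F/∂y)·y' = 0, solve for y':
  (∂F/∂y)·y' = -∂F/∂x
  dy/dx = -(∂F/∂x)/(∂F/∂y) = -(12xy)/(6x^2 + 2y) = -6xy/(3x^2 + y)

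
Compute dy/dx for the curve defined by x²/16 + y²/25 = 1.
Take d/dx of both sides. Since y is implicitly a function of x, the chain rule attaches a y' = dy/dx factor whenever we differentiate through y.

Set F(x, y) = (left side) − (right side), so the curve is F = 0. Differentiating each term of F:
  d/dx[x^2/16] = x/8
  d/dx[y^2/25] = 2y·y'/25
  d/dx[-1] = 0

Collecting, the y'-free part is the partial derivative in x and the y' coefficient is the partial derivative in y:
  ∂F/∂x = x/8
  ∂F/∂y = 2y/25

so d/dx[F(x, y(x))] = ∂F/∂x + (∂F/∂y)·y' = 0. Rearranging,
  dy/dx = -(∂F/∂x)/(∂F/∂y) = -(x/8)/(2y/25) = -25x/(16y)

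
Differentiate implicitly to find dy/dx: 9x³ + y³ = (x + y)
Differentiate the relation implicitly: treat y = y(x) and apply the chain rule, so every y-derivative picks up a y' = dy/dx factor.

With everything moved to the left-hand side, differentiate term by term:
  d/dx[9x^3] = 27x^2
  d/dx[-x] = -1
  d/dx[y^3] = 3y^2·y'
  d/dx[-y] = -y'

Separating the contributions that come from x directly and those that come through y:
  without y':      27x^2 - 1
  multiplying y':  3y^2 - 1

so (27x^2 - 1) + (3y^2 - 1)·y' = 0, and therefore
  dy/dx = -(27x^2 - 1)/(3y^2 - 1) = (1 - 27x^2)/(3y^2 - 1)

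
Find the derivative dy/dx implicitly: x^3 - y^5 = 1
Differentiate both sides with respect to x, treating y as y(x). By the chain rule, any term containing y contributes a factor of y' = dy/dx when we differentiate it.

Move every term to one side and write the relation as F(x, y) = 0. Term by term,
  d/dx[x^3] = 3x^2
  d/dx[-y^5] = -5y^4·y'
  d/dx[-1] = 0

The pieces without y' make up ∂F/∂x and the coefficient of y' is ∂F/∂y:
  ∂F/∂x = 3x^2,
  ∂F/∂y = -5y^4.

Since d/dx[F] = ∂F/∂x + (∂F/∂y)·y' = 0, solve for y':
  (∂F/∂y)·y' = -∂F/∂x
  dy/dx = -(∂F/∂x)/(∂F/∂y) = -(3x^2)/(-5y^4) = 3x^2/(5y^4)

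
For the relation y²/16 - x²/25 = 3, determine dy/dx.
Take d/dx of both sides. Since y is implicitly a function of x, the chain rule attaches a y' = dy/dx factor whenever we differentiate through y.

Set F(x, y) = (left side) − (right side), so the curve is F = 0. Differentiating each term of F:
  d/dx[-x^2/25] = -2x/25
  d/dx[y^2/16] = y·y'/8
  d/dx[-3] = 0

Collecting, the y'-free part is the partial derivative in x and the y' coefficient is the partial derivative in y:
  ∂F/∂x = -2x/25
  ∂F/∂y = y/8

so d/dx[F(x, y(x))] = ∂F/∂x + (∂F/∂y)·y' = 0. Rearranging,
  dy/dx = -(∂F/∂x)/(∂F/∂y) = -(-2x/25)/(y/8) = 16x/(25y)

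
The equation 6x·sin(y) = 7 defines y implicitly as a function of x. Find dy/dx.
Differentiate the relation implicitly: treat y = y(x) and apply the chain rule, so every y-derivative picks up a y' = dy/dx factor.

With everything moved to the left-hand side, differentiate term by term:
  d/dx[6x·sin(y)] = 6x·y'·cos(y) + 6sin(y)
  d/dx[-7] = 0

Separating the contributions that come from x directly and those that come through y:
  without y':      6sin(y)
  multiplying y':  6x·cos(y)

so (6sin(y)) + (6x·cos(y))·y' = 0, and therefore
  dy/dx = -(6sin(y))/(6x·cos(y)) = -tan(y)/x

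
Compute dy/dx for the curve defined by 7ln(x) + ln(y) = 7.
Differentiate both sides with respect to x, treating y as y(x). By the chain rule, any term containing y contributes a factor of y' = dy/dx when we differentiate it.

Move every term to one side and write the relation as F(x, y) = 0. Term by term,
  d/dx[7ln(x)] = 7/x
  d/dx[ln(y)] = y'/y
  d/dx[-7] = 0

The pieces without y' make up ∂F/∂x and the coefficient of y' is ∂F/∂y:
  ∂F/∂x = 7/x,
  ∂F/∂y = 1/y.

Since d/dx[F] = ∂F/∂x + (∂F/∂y)·y' = 0, solve for y':
  (∂F/∂y)·y' = -∂F/∂x
  dy/dx = -(∂F/∂x)/(∂F/∂y) = -(7/x)/(1/y) = -7y/x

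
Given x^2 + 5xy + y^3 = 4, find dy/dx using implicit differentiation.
Differentiate the relation implicitly: treat y = y(x) and apply the chain rule, so every y-derivative picks up a y' = dy/dx factor.

With everything moved to the left-hand side, differentiate term by term:
  d/dx[x^2] = 2x
  d/dx[5xy] = 5x·y' + 5y
  d/dx[y^3] = 3y^2·y'
  d/dx[-4] = 0

Separating the contributions that come from x directly and those that come through y:
  without y':      2x + 5y
  multiplying y':  5x + 3y^2

so (2x + 5y) + (5x + 3y^2)·y' = 0, and therefore
  dy/dx = -(2x + 5y)/(5x + 3y^2) = (-2x - 5y)/(5x + 3y^2)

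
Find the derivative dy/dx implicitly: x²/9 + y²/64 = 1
Differentiate both sides with respect to x, treating y as y(x). By the chain rule, any term containing y contributes a factor of y' = dy/dx when we differentiate it.

Move every term to one side and write the relation as F(x, y) = 0. Term by term,
  d/dx[x^2/9] = 2x/9
  d/dx[y^2/64] = y·y'/32
  d/dx[-1] = 0

The pieces without y' make up ∂F/∂x and the coefficient of y' is ∂F/∂y:
  ∂F/∂x = 2x/9,
  ∂F/∂y = y/32.

Since d/dx[F] = ∂F/∂x + (∂F/∂y)·y' = 0, solve for y':
  (∂F/∂y)·y' = -∂F/∂x
  dy/dx = -(∂F/∂x)/(∂F/∂y) = -(2x/9)/(y/32) = -64x/(9y)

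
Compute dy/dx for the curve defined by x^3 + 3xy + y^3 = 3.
Take d/dx of both sides. Since y is implicitly a function of x, the chain rule attaches a y' = dy/dx factor whenever we differentiate through y.

Set F(x, y) = (left side) − (right side), so the curve is F = 0. Differentiating each term of F:
  d/dx[x^3] = 3x^2
  d/dx[3xy] = 3x·y' + 3y
  d/dx[y^3] = 3y^2·y'
  d/dx[-3] = 0

Collecting, the y'-free part is the partial derivative in x and the y' coefficient is the partial derivative in y:
  ∂F/∂x = 3x^2 + 3y
  ∂F/∂y = 3x + 3y^2

so d/dx[F(x, y(x))] = ∂F/∂x + (∂F/∂y)·y' = 0. Rearranging,
  dy/dx = -(∂F/∂x)/(∂F/∂y) = -(3x^2 + 3y)/(3x + 3y^2) = (-x^2 - y)/(x + y^2)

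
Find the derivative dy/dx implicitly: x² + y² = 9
Differentiate the relation implicitly: treat y = y(x) and apply the chain rule, so every y-derivative picks up a y' = dy/dx factor.

With everything moved to the left-hand side, differentiate term by term:
  d/dx[x^2] = 2x
  d/dx[y^2] = 2y·y'
  d/dx[-9] = 0

Separating the contributions that come from x directly and those that come through y:
  without y':      2x
  multiplying y':  2y

so (2x) + (2y)·y' = 0, and therefore
  dy/dx = -(2x)/(2y) = -x/y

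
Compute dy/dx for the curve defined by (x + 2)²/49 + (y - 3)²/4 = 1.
Apply d/dx to both sides, remembering that y depends on x. Each occurrence of y therefore brings in a y' = dy/dx via the chain rule.

With F(x, y) equal to the left-hand side minus the right, differentiate F term by term:
  d/dx[(x + 2)^2/49] = 2x/49 + 4/49
  d/dx[(y - 3)^2/4] = y'(y - 3)/2
  d/dx[-1] = 0
Adding these up, d/dx[F] = 0 becomes
  (2x/49 + 4/49) + (y/2 - 3/2)·y' = 0,
so isolating y',
  dy/dx = -(2x/49 + 4/49)/(y/2 - 3/2)
        = -(2(x + 2)/49)/((y - 3)/2) = 4(-x - 2)/(49(y - 3))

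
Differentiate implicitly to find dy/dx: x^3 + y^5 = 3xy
Differentiate the relation implicitly: treat y = y(x) and apply the chain rule, so every y-derivative picks up a y' = dy/dx factor.

With everything moved to the left-hand side, differentiate term by term:
  d/dx[x^3] = 3x^2
  d/dx[-3xy] = -3x·y' - 3y
  d/dx[y^5] = 5y^4·y'

Separating the contributions that come from x directly and those that come through y:
  without y':      3x^2 - 3y
  multiplying y':  -3x + 5y^4

so (3x^2 - 3y) + (-3x + 5y^4)·y' = 0, and therefore
  dy/dx = -(3x^2 - 3y)/(-3x + 5y^4) = 3(x^2 - y)/(3x - 5y^4)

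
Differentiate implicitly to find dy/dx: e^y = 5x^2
Differentiate the relation implicitly: treat y = y(x) and apply the chain rule, so every y-derivative picks up a y' = dy/dx factor.

With everything moved to the left-hand side, differentiate term by term:
  d/dx[-5x^2] = -10x
  d/dx[e^(y)] = y'·e^(y)

Separating the contributions that come from x directly and those that come through y:
  without y':      -10x
  multiplying y':  e^(y)

so (-10x) + (e^(y))·y' = 0, and therefore
  dy/dx = -(-10x)/(e^(y)) = 10x·e^(-y)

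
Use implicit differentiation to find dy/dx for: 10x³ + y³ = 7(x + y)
Differentiate both sides with respect to x, treating y as y(x). By the chain rule, any term containing y contributes a factor of y' = dy/dx when we differentiate it.

Move every term to one side and write the relation as F(x, y) = 0. Term by term,
  d/dx[10x^3] = 30x^2
  d/dx[-7x] = -7
  d/dx[y^3] = 3y^2·y'
  d/dx[-7y] = -7·y'

The pieces without y' make up ∂F/∂x and the coefficient of y' is ∂F/∂y:
  ∂F/∂x = 30x^2 - 7,
  ∂F/∂y = 3y^2 - 7.

Since d/dx[F] = ∂F/∂x + (∂F/∂y)·y' = 0, solve for y':
  (∂F/∂y)·y' = -∂F/∂x
  dy/dx = -(∂F/∂x)/(∂F/∂y) = -(30x^2 - 7)/(3y^2 - 7) = (7 - 30x^2)/(3y^2 - 7)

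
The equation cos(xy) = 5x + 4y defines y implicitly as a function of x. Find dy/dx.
Differentiate both sides with respect to x, treating y as y(x). By the chain rule, any term containing y contributes a factor of y' = dy/dx when we differentiate it.

Move every term to one side and write the relation as F(x, y) = 0. Term by term,
  d/dx[-5x] = -5
  d/dx[-4y] = -4·y'
  d/dx[cos(xy)] = -(x·y' + y)·sin(xy)

The pieces without y' make up ∂F/∂x and the coefficient of y' is ∂F/∂y:
  ∂F/∂x = -y·sin(xy) - 5,
  ∂F/∂y = -x·sin(xy) - 4.

Since d/dx[F] = ∂F/∂x + (∂F/∂y)·y' = 0, solve for y':
  (∂F/∂y)·y' = -∂F/∂x
  dy/dx = -(∂F/∂x)/(∂F/∂y) = -(-y·sin(xy) - 5)/(-x·sin(xy) - 4) = -(y·sin(xy) + 5)/(x·sin(xy) + 4)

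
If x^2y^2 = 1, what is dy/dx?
Differentiate the relation implicitly: treat y = y(x) and apply the chain rule, so every y-derivative picks up a y' = dy/dx factor.

With everything moved to the left-hand side, differentiate term by term:
  d/dx[x^2y^2] = 2x^2y·y' + 2xy^2
  d/dx[-1] = 0

Separating the contributions that come from x directly and those that come through y:
  without y':      2xy^2
  multiplying y':  2x^2y

so (2xy^2) + (2x^2y)·y' = 0, and therefore
  dy/dx = -(2xy^2)/(2x^2y) = -y/x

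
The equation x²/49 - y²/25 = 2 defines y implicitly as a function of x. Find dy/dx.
Take d/dx of both sides. Since y is implicitly a function of x, the chain rule attaches a y' = dy/dx factor whenever we differentiate through y.

Set F(x, y) = (left side) − (right side), so the curve is F = 0. Differentiating each term of F:
  d/dx[x^2/49] = 2x/49
  d/dx[-y^2/25] = -2y·y'/25
  d/dx[-2] = 0

Collecting, the y'-free part is the partial derivative in x and the y' coefficient is the partial derivative in y:
  ∂F/∂x = 2x/49
  ∂F/∂y = -2y/25

so d/dx[F(x, y(x))] = ∂F/∂x + (∂F/∂y)·y' = 0. Rearranging,
  dy/dx = -(∂F/∂x)/(∂F/∂y) = -(2x/49)/(-2y/25) = 25x/(49y)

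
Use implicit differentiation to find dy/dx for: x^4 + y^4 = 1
Take d/dx of both sides. Since y is implicitly a function of x, the chain rule attaches a y' = dy/dx factor whenever we differentiate through y.

Set F(x, y) = (left side) − (right side), so the curve is F = 0. Differentiating each term of F:
  d/dx[x^4] = 4x^3
  d/dx[y^4] = 4y^3·y'
  d/dx[-1] = 0

Collecting, the y'-free part is the partial derivative in x and the y' coefficient is the partial derivative in y:
  ∂F/∂x = 4x^3
  ∂F/∂y = 4y^3

so d/dx[F(x, y(x))] = ∂F/∂x + (∂F/∂y)·y' = 0. Rearranging,
  dy/dx = -(∂F/∂x)/(∂F/∂y) = -(4x^3)/(4y^3) = -x^3/y^3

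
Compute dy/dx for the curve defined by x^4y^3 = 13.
Differentiate both sides with respect to x, treating y as y(x). By the chain rule, any term containing y contributes a factor of y' = dy/dx when we differentiate it.

Move every term to one side and write the relation as F(x, y) = 0. Term by term,
  d/dx[x^4y^3] = 3x^4y^2·y' + 4x^3y^3
  d/dx[-13] = 0

The pieces without y' make up ∂F/∂x and the coefficient of y' is ∂F/∂y:
  ∂F/∂x = 4x^3y^3,
  ∂F/∂y = 3x^4y^2.

Since d/dx[F] = ∂F/∂x + (∂F/∂y)·y' = 0, solve for y':
  (∂F/∂y)·y' = -∂F/∂x
  dy/dx = -(∂F/∂x)/(∂F/∂y) = -(4x^3y^3)/(3x^4y^2) = -4y/(3x)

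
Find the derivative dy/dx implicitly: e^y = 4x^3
Take d/dx of both sides. Since y is implicitly a function of x, the chain rule attaches a y' = dy/dx factor whenever we differentiate through y.

Set F(x, y) = (left side) − (right side), so the curve is F = 0. Differentiating each term of F:
  d/dx[-4x^3] = -12x^2
  d/dx[e^(y)] = y'·e^(y)

Collecting, the y'-free part is the partial derivative in x and the y' coefficient is the partial derivative in y:
  ∂F/∂x = -12x^2
  ∂F/∂y = e^(y)

so d/dx[F(x, y(x))] = ∂F/∂x + (∂F/∂y)·y' = 0. Rearranging,
  dy/dx = -(∂F/∂x)/(∂F/∂y) = -(-12x^2)/(e^(y)) = 12x^2e^(-y)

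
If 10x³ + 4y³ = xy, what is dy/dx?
Differentiate both sides with respect to x, treating y as y(x). By the chain rule, any term containing y contributes a factor of y' = dy/dx when we differentiate it.

Move every term to one side and write the relation as F(x, y) = 0. Term by term,
  d/dx[10x^3] = 30x^2
  d/dx[-xy] = -x·y' - y
  d/dx[4y^3] = 12y^2·y'

The pieces without y' make up ∂F/∂x and the coefficient of y' is ∂F/∂y:
  ∂F/∂x = 30x^2 - y,
  ∂F/∂y = -x + 12y^2.

Since d/dx[F] = ∂F/∂x + (∂F/∂y)·y' = 0, solve for y':
  (∂F/∂y)·y' = -∂F/∂x
  dy/dx = -(∂F/∂x)/(∂F/∂y) = -(30x^2 - y)/(-x + 12y^2) = (30x^2 - y)/(x - 12y^2)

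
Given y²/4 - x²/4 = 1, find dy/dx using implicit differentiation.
Take d/dx of both sides. Since y is implicitly a function of x, the chain rule attaches a y' = dy/dx factor whenever we differentiate through y.

Set F(x, y) = (left side) − (right side), so the curve is F = 0. Differentiating each term of F:
  d/dx[-x^2/4] = -x/2
  d/dx[y^2/4] = y·y'/2
  d/dx[-1] = 0

Collecting, the y'-free part is the partial derivative in x and the y' coefficient is the partial derivative in y:
  ∂F/∂x = -x/2
  ∂F/∂y = y/2

so d/dx[F(x, y(x))] = ∂F/∂x + (∂F/∂y)·y' = 0. Rearranging,
  dy/dx = -(∂F/∂x)/(∂F/∂y) = -(-x/2)/(y/2) = x/y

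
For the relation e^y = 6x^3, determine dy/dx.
Apply d/dx to both sides, remembering that y depends on x. Each occurrence of y therefore brings in a y' = dy/dx via the chain rule.

With F(x, y) equal to the left-hand side minus the right, differentiate F term by term:
  d/dx[-6x^3] = -18x^2
  d/dx[e^(y)] = y'·e^(y)
Adding these up, d/dx[F] = 0 becomes
  (-18x^2) + (e^(y))·y' = 0,
so isolating y',
  dy/dx = -(-18x^2)/(e^(y)) = 18x^2e^(-y)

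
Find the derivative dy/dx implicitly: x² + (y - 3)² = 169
Differentiate the relation implicitly: treat y = y(x) and apply the chain rule, so every y-derivative picks up a y' = dy/dx factor.

With everything moved to the left-hand side, differentiate term by term:
  d/dx[x^2] = 2x
  d/dx[(y - 3)^2] = 2·y'(y - 3)
  d/dx[-169] = 0

Separating the contributions that come from x directly and those that come through y:
  without y':      2x
  multiplying y':  2y - 6

so (2x) + (2y - 6)·y' = 0, and therefore
  dy/dx = -(2x)/(2y - 6) = -x/(y - 3)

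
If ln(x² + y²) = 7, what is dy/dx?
Apply d/dx to both sides, remembering that y depends on x. Each occurrence of y therefore brings in a y' = dy/dx via the chain rule.

With F(x, y) equal to the left-hand side minus the right, differentiate F term by term:
  d/dx[ln(x^2 + y^2)] = (2x + 2y·y')/(x^2 + y^2)
  d/dx[-7] = 0
Adding these up, d/dx[F] = 0 becomes
  (2x/(x^2 + y^2)) + (2y/(x^2 + y^2))·y' = 0,
so isolating y',
  dy/dx = -(2x/(x^2 + y^2))/(2y/(x^2 + y^2)) = -x/y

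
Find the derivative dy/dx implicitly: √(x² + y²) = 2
Take d/dx of both sides. Since y is implicitly a function of x, the chain rule attaches a y' = dy/dx factor whenever we differentiate through y.

Set F(x, y) = (left side) − (right side), so the curve is F = 0. Differentiating each term of F:
  d/dx[√(x^2 + y^2)] = (x + y·y')/√(x^2 + y^2)
  d/dx[-2] = 0

Collecting, the y'-free part is the partial derivative in x and the y' coefficient is the partial derivative in y:
  ∂F/∂x = x/√(x^2 + y^2)
  ∂F/∂y = y/√(x^2 + y^2)

so d/dx[F(x, y(x))] = ∂F/∂x + (∂F/∂y)·y' = 0. Rearranging,
  dy/dx = -(∂F/∂x)/(∂F/∂y) = -(x/√(x^2 + y^2))/(y/√(x^2 + y^2)) = -x/y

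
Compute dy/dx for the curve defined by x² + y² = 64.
Differentiate both sides with respect to x, treating y as y(x). By the chain rule, any term containing y contributes a factor of y' = dy/dx when we differentiate it.

Move every term to one side and write the relation as F(x, y) = 0. Term by term,
  d/dx[x^2] = 2x
  d/dx[y^2] = 2y·y'
  d/dx[-64] = 0

The pieces without y' make up ∂F/∂x and the coefficient of y' is ∂F/∂y:
  ∂F/∂x = 2x,
  ∂F/∂y = 2y.

Since d/dx[F] = ∂F/∂x + (∂F/∂y)·y' = 0, solve for y':
  (∂F/∂y)·y' = -∂F/∂x
  dy/dx = -(∂F/∂x)/(∂F/∂y) = -(2x)/(2y) = -x/y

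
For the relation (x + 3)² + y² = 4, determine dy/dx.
Apply d/dx to both sides, remembering that y depends on x. Each occurrence of y therefore brings in a y' = dy/dx via the chain rule.

With F(x, y) equal to the left-hand side minus the right, differentiate F term by term:
  d/dx[y^2] = 2y·y'
  d/dx[(x + 3)^2] = 2x + 6
  d/dx[-4] = 0
Adding these up, d/dx[F] = 0 becomes
  (2x + 6) + (2y)·y' = 0,
so isolating y',
  dy/dx = -(2x + 6)/(2y) = (-x - 3)/y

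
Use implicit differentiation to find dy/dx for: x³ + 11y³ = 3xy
Apply d/dx to both sides, remembering that y depends on x. Each occurrence of y therefore brings in a y' = dy/dx via the chain rule.

With F(x, y) equal to the left-hand side minus the right, differentiate F term by term:
  d/dx[x^3] = 3x^2
  d/dx[-3xy] = -3x·y' - 3y
  d/dx[11y^3] = 33y^2·y'
Adding these up, d/dx[F] = 0 becomes
  (3x^2 - 3y) + (-3x + 33y^2)·y' = 0,
so isolating y',
  dy/dx = -(3x^2 - 3y)/(-3x + 33y^2) = (x^2 - y)/(x - 11y^2)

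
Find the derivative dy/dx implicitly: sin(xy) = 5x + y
Take d/dx of both sides. Since y is implicitly a function of x, the chain rule attaches a y' = dy/dx factor whenever we differentiate through y.

Set F(x, y) = (left side) − (right side), so the curve is F = 0. Differentiating each term of F:
  d/dx[-5x] = -5
  d/dx[-y] = -y'
  d/dx[sin(xy)] = (x·y' + y)·cos(xy)

Collecting, the y'-free part is the partial derivative in x and the y' coefficient is the partial derivative in y:
  ∂F/∂x = y·cos(xy) - 5
  ∂F/∂y = x·cos(xy) - 1

so d/dx[F(x, y(x))] = ∂F/∂x + (∂F/∂y)·y' = 0. Rearranging,
  dy/dx = -(∂F/∂x)/(∂F/∂y) = -(y·cos(xy) - 5)/(x·cos(xy) - 1) = (-y·cos(xy) + 5)/(x·cos(xy) - 1)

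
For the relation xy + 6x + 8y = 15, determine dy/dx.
Apply d/dx to both sides, remembering that y depends on x. Each occurrence of y therefore brings in a y' = dy/dx via the chain rule.

With F(x, y) equal to the left-hand side minus the right, differentiate F term by term:
  d/dx[xy] = x·y' + y
  d/dx[6x] = 6
  d/dx[8y] = 8·y'
  d/dx[-15] = 0
Adding these up, d/dx[F] = 0 becomes
  (y + 6) + (x + 8)·y' = 0,
so isolating y',
  dy/dx = -(y + 6)/(x + 8) = (-y - 6)/(x + 8)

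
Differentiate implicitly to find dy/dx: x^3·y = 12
Differentiate the relation implicitly: treat y = y(x) and apply the chain rule, so every y-derivative picks up a y' = dy/dx factor.

With everything moved to the left-hand side, differentiate term by term:
  d/dx[x^3y] = x^3·y' + 3x^2y
  d/dx[-12] = 0

Separating the contributions that come from x directly and those that come through y:
  without y':      3x^2y
  multiplying y':  x^3

so (3x^2y) + (x^3)·y' = 0, and therefore
  dy/dx = -(3x^2y)/(x^3) = -3y/x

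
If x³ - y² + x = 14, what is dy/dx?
Differentiate both sides with respect to x, treating y as y(x). By the chain rule, any term containing y contributes a factor of y' = dy/dx when we differentiate it.

Move every term to one side and write the relation as F(x, y) = 0. Term by term,
  d/dx[x^3] = 3x^2
  d/dx[x] = 1
  d/dx[-y^2] = -2y·y'
  d/dx[-14] = 0

The pieces without y' make up ∂F/∂x and the coefficient of y' is ∂F/∂y:
  ∂F/∂x = 3x^2 + 1,
  ∂F/∂y = -2y.

Since d/dx[F] = ∂F/∂x + (∂F/∂y)·y' = 0, solve for y':
  (∂F/∂y)·y' = -∂F/∂x
  dy/dx = -(∂F/∂x)/(∂F/∂y) = -(3x^2 + 1)/(-2y) = (3x^2 + 1)/(2y)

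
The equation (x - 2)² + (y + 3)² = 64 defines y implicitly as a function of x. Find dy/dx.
Apply d/dx to both sides, remembering that y depends on x. Each occurrence of y therefore brings in a y' = dy/dx via the chain rule.

With F(x, y) equal to the left-hand side minus the right, differentiate F term by term:
  d/dx[(x - 2)^2] = 2x - 4
  d/dx[(y + 3)^2] = 2·y'(y + 3)
  d/dx[-64] = 0
Adding these up, d/dx[F] = 0 becomes
  (2x - 4) + (2y + 6)·y' = 0,
so isolating y',
  dy/dx = -(2x - 4)/(2y + 6) = (2 - x)/(y + 3)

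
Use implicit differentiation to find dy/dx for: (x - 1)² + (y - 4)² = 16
Apply d/dx to both sides, remembering that y depends on x. Each occurrence of y therefore brings in a y' = dy/dx via the chain rule.

With F(x, y) equal to the left-hand side minus the right, differentiate F term by term:
  d/dx[(x - 1)^2] = 2x - 2
  d/dx[(y - 4)^2] = 2·y'(y - 4)
  d/dx[-16] = 0
Adding these up, d/dx[F] = 0 becomes
  (2x - 2) + (2y - 8)·y' = 0,
so isolating y',
  dy/dx = -(2x - 2)/(2y - 8) = (1 - x)/(y - 4)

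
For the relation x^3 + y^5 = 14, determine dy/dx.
Differentiate both sides with respect to x, treating y as y(x). By the chain rule, any term containing y contributes a factor of y' = dy/dx when we differentiate it.

Move every term to one side and write the relation as F(x, y) = 0. Term by term,
  d/dx[x^3] = 3x^2
  d/dx[y^5] = 5y^4·y'
  d/dx[-14] = 0

The pieces without y' make up ∂F/∂x and the coefficient of y' is ∂F/∂y:
  ∂F/∂x = 3x^2,
  ∂F/∂y = 5y^4.

Since d/dx[F] = ∂F/∂x + (∂F/∂y)·y' = 0, solve for y':
  (∂F/∂y)·y' = -∂F/∂x
  dy/dx = -(∂F/∂x)/(∂F/∂y) = -(3x^2)/(5y^4) = -3x^2/(5y^4)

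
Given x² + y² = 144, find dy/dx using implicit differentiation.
Differentiate the relation implicitly: treat y = y(x) and apply the chain rule, so every y-derivative picks up a y' = dy/dx factor.

With everything moved to the left-hand side, differentiate term by term:
  d/dx[x^2] = 2x
  d/dx[y^2] = 2y·y'
  d/dx[-144] = 0

Separating the contributions that come from x directly and those that come through y:
  without y':      2x
  multiplying y':  2y

so (2x) + (2y)·y' = 0, and therefore
  dy/dx = -(2x)/(2y) = -x/y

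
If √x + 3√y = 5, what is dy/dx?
Apply d/dx to both sides, remembering that y depends on x. Each occurrence of y therefore brings in a y' = dy/dx via the chain rule.

With F(x, y) equal to the left-hand side minus the right, differentiate F term by term:
  d/dx[√(x)] = 1/(2√(x))
  d/dx[3√(y)] = 3·y'/(2√(y))
  d/dx[-5] = 0
Adding these up, d/dx[F] = 0 becomes
  (1/(2√(x))) + (3/(2√(y)))·y' = 0,
so isolating y',
  dy/dx = -(1/(2√(x)))/(3/(2√(y))) = -√(y)/(3√(x))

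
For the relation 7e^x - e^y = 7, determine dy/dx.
Apply d/dx to both sides, remembering that y depends on x. Each occurrence of y therefore brings in a y' = dy/dx via the chain rule.

With F(x, y) equal to the left-hand side minus the right, differentiate F term by term:
  d/dx[7e^(x)] = 7e^(x)
  d/dx[-e^(y)] = -y'·e^(y)
  d/dx[-7] = 0
Adding these up, d/dx[F] = 0 becomes
  (7e^(x)) + (-e^(y))·y' = 0,
so isolating y',
  dy/dx = -(7e^(x))/(-e^(y)) = 7e^(x - y)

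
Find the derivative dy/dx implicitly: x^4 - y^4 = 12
Differentiate both sides with respect to x, treating y as y(x). By the chain rule, any term containing y contributes a factor of y' = dy/dx when we differentiate it.

Move every term to one side and write the relation as F(x, y) = 0. Term by term,
  d/dx[x^4] = 4x^3
  d/dx[-y^4] = -4y^3·y'
  d/dx[-12] = 0

The pieces without y' make up ∂F/∂x and the coefficient of y' is ∂F/∂y:
  ∂F/∂x = 4x^3,
  ∂F/∂y = -4y^3.

Since d/dx[F] = ∂F/∂x + (∂F/∂y)·y' = 0, solve for y':
  (∂F/∂y)·y' = -∂F/∂x
  dy/dx = -(∂F/∂x)/(∂F/∂y) = -(4x^3)/(-4y^3) = x^3/y^3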